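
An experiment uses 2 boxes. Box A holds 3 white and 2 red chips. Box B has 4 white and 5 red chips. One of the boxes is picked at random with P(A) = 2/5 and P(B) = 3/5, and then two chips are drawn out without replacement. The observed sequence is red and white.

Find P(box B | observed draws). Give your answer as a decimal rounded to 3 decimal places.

0.581

Compute the likelihood of the observed sequence for each case: P(data | box A) = (2/5)(3/4) = 3/10; P(data | box B) = (5/9)(4/8) = 5/18.
Weighting by the prior gives 2/5 · 3/10 = 3/25, 3/5 · 5/18 = 1/6; with total 43/150.
Hence P(box B | data) = (1/6) / (43/150) = 25/43.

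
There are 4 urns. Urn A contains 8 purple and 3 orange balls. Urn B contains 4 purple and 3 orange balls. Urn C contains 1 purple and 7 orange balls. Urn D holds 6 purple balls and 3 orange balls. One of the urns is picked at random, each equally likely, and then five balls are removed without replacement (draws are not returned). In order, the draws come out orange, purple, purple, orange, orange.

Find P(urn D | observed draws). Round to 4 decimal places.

For each hypothesis, P(data | H) works out to: P(data | urn A) = (3/11)(8/10)(7/9)(2/8)(1/7) = 0.0060606; P(data | urn B) = (3/7)(4/6)(3/5)(2/4)(1/3) = 0.028571; P(data | urn C) = (7/8)(1/7)(0/6) = 0; P(data | urn D) = (3/9)(6/8)(5/7)(2/6)(1/5) = 0.011905.
Multiplying each by its prior: 1/4 · 0.0060606 = 0.0015152, 1/4 · 0.028571 = 0.0071429, 1/4 · 0 = 0, 1/4 · 0.011905 = 0.0029762; summing to 0.011634.
By Bayes' rule, P(urn D | data) = (0.0029762) / (0.011634) = 0.25581.

0.2558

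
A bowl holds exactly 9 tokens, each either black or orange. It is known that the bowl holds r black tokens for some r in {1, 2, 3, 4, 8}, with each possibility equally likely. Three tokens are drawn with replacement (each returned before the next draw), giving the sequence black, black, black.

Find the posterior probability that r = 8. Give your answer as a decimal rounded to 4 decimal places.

Under each hypothesis, the probability of the observed sequence is: P(data | r = 1) = (1/9)(1/9)(1/9) = 0.0013717; P(data | r = 2) = (2/9)(2/9)(2/9) = 0.010974; P(data | r = 3) = (3/9)(3/9)(3/9) = 0.037037; P(data | r = 4) = (4/9)(4/9)(4/9) = 0.087791; P(data | r = 8) = (8/9)(8/9)(8/9) = 0.70233.
The prior-weighted likelihoods are 1/5 · 0.0013717 = 0.00027435, 1/5 · 0.010974 = 0.0021948, 1/5 · 0.037037 = 0.0074074, 1/5 · 0.087791 = 0.017558, 1/5 · 0.70233 = 0.14047; with total 0.1679.
Hence P(r = 8 | data) = (0.14047) / (0.1679) = 0.8366.

0.8366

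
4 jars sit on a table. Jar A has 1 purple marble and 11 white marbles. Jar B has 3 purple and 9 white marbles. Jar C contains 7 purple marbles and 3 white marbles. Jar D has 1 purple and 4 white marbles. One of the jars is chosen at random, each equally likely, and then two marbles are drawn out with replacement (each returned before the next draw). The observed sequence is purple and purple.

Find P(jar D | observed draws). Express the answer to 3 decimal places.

The likelihood of the observed sequence under each hypothesis: P(data | jar A) = (1/12)(1/12) = 0.0069444; P(data | jar B) = (3/12)(3/12) = 0.0625; P(data | jar C) = (7/10)(7/10) = 0.49; P(data | jar D) = (1/5)(1/5) = 0.04.
The prior-weighted likelihoods are 1/4 · 0.0069444 = 0.0017361, 1/4 · 0.0625 = 0.015625, 1/4 · 0.49 = 0.1225, 1/4 · 0.04 = 0.01; these sum to 0.14986.
Therefore the posterior P(jar D | data) = (0.01) / (0.14986) = 0.066728.

0.067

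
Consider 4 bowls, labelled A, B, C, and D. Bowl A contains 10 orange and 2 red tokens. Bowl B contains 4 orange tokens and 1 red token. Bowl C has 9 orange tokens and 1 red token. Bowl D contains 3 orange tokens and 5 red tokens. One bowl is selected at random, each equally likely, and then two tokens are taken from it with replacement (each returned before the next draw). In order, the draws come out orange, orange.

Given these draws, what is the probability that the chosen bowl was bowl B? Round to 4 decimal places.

The likelihood of the observed sequence under each hypothesis: P(data | bowl A) = (10/12)(10/12) = 0.69444; P(data | bowl B) = (4/5)(4/5) = 0.64; P(data | bowl C) = (9/10)(9/10) = 0.81; P(data | bowl D) = (3/8)(3/8) = 0.14062.
Weighting by the prior gives 1/4 · 0.69444 = 0.17361, 1/4 · 0.64 = 0.16, 1/4 · 0.81 = 0.2025, 1/4 · 0.14062 = 0.035156; these sum to 0.57127.
Therefore the posterior P(bowl B | data) = (0.16) / (0.57127) = 0.28008.

0.2801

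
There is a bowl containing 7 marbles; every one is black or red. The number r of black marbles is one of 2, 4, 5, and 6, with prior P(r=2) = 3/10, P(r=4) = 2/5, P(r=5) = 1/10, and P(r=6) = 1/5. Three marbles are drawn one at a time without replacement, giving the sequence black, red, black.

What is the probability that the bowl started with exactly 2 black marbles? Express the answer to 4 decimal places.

Compute the likelihood of the observed sequence for each case: P(data | r = 2) = (2/7)(5/6)(1/5) = 0.047619; P(data | r = 4) = (4/7)(3/6)(3/5) = 0.17143; P(data | r = 5) = (5/7)(2/6)(4/5) = 0.19048; P(data | r = 6) = (6/7)(1/6)(5/5) = 0.14286.
Multiplying each by its prior: 3/10 · 0.047619 = 0.014286, 2/5 · 0.17143 = 0.068571, 1/10 · 0.19048 = 0.019048, 1/5 · 0.14286 = 0.028571; summing to 0.13048.
Therefore the posterior P(r = 2 | data) = (0.014286) / (0.13048) = 0.10949.

0.1095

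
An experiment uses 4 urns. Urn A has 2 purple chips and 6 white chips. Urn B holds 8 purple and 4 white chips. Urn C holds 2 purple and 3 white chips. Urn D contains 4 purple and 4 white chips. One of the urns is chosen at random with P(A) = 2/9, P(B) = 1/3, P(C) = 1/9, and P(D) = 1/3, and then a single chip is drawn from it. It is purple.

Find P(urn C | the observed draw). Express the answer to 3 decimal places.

0.091

For each hypothesis, P(data | H) works out to: P(data | urn A) = (2/8) = 1/4; P(data | urn B) = (8/12) = 2/3; P(data | urn C) = (2/5) = 2/5; P(data | urn D) = (4/8) = 1/2.
Multiplying each by its prior: 2/9 · 1/4 = 1/18, 1/3 · 2/3 = 2/9, 1/9 · 2/5 = 2/45, 1/3 · 1/2 = 1/6; with total 22/45.
Hence P(urn C | data) = (2/45) / (22/45) = 1/11.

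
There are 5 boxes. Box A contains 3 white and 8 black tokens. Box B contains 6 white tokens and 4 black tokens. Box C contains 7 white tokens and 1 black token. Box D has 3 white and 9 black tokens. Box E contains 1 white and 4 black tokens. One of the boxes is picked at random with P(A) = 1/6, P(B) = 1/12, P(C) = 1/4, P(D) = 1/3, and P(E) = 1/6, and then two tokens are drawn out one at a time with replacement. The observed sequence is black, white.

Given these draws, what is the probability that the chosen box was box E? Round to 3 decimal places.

Compute the likelihood of the observed sequence for each case: P(data | box A) = (8/11)(3/11) = 0.19835; P(data | box B) = (4/10)(6/10) = 0.24; P(data | box C) = (1/8)(7/8) = 0.10938; P(data | box D) = (9/12)(3/12) = 0.1875; P(data | box E) = (4/5)(1/5) = 0.16.
Weighting by the prior gives 1/6 · 0.19835 = 0.033058, 1/12 · 0.24 = 0.02, 1/4 · 0.10938 = 0.027344, 1/3 · 0.1875 = 0.0625, 1/6 · 0.16 = 0.026667; summing to 0.16957.
Therefore the posterior P(box E | data) = (0.026667) / (0.16957) = 0.15726.

0.157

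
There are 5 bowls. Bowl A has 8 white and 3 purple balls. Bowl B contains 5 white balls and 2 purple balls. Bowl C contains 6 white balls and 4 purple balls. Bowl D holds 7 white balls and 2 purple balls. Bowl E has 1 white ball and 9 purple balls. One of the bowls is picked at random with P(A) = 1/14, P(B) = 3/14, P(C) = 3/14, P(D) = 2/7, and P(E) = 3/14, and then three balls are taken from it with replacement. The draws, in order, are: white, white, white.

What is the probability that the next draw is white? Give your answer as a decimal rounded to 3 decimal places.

0.726

The likelihood of the observed sequence under each hypothesis: P(data | bowl A) = (8/11)(8/11)(8/11) = 0.38467; P(data | bowl B) = (5/7)(5/7)(5/7) = 0.36443; P(data | bowl C) = (6/10)(6/10)(6/10) = 0.216; P(data | bowl D) = (7/9)(7/9)(7/9) = 0.47051; P(data | bowl E) = (1/10)(1/10)(1/10) = 0.001.
The prior-weighted likelihoods are 1/14 · 0.38467 = 0.027477, 3/14 · 0.36443 = 0.078092, 3/14 · 0.216 = 0.046286, 2/7 · 0.47051 = 0.13443, 3/14 · 0.001 = 0.00021429; with total 0.2865.
The posterior is then P(bowl A | data) = 0.095905, P(bowl B | data) = 0.27257, P(bowl C | data) = 0.16156, P(bowl D | data) = 0.46922, P(bowl E | data) = 0.00074794.
So P(white next | data) = Σ P(white next | H) P(H | data) = (8/11)(0.095905) + (5/7)(0.27257) + (3/5)(0.16156) + (7/9)(0.46922) + (1/10)(0.00074794) = 0.7264.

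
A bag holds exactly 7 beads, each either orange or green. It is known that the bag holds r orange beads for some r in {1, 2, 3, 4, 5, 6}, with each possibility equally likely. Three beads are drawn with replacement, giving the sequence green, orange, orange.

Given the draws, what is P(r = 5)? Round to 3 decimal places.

Under each hypothesis, the probability of the observed sequence is: P(data | r = 1) = (6/7)(1/7)(1/7) = 0.017493; P(data | r = 2) = (5/7)(2/7)(2/7) = 0.058309; P(data | r = 3) = (4/7)(3/7)(3/7) = 0.10496; P(data | r = 4) = (3/7)(4/7)(4/7) = 0.13994; P(data | r = 5) = (2/7)(5/7)(5/7) = 0.14577; P(data | r = 6) = (1/7)(6/7)(6/7) = 0.10496.
The prior-weighted likelihoods are 1/6 · 0.017493 = 0.0029155, 1/6 · 0.058309 = 0.0097182, 1/6 · 0.10496 = 0.017493, 1/6 · 0.13994 = 0.023324, 1/6 · 0.14577 = 0.024295, 1/6 · 0.10496 = 0.017493; summing to 0.095238.
By Bayes' rule, P(r = 5 | data) = (0.024295) / (0.095238) = 0.2551.

0.255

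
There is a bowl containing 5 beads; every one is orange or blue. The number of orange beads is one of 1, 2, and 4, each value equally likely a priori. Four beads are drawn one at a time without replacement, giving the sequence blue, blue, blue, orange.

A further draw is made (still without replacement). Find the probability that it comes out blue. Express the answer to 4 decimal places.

0.6667

Compute the likelihood of the observed sequence for each case: P(data | r = 1) = (4/5)(3/4)(2/3)(1/2) = 1/5; P(data | r = 2) = (3/5)(2/4)(1/3)(2/2) = 1/10; P(data | r = 4) = (1/5)(0/4) = 0.
Weighting by the prior gives 1/3 · 1/5 = 1/15, 1/3 · 1/10 = 1/30, 1/3 · 0 = 0; these sum to 1/10.
Dividing through by the total gives posterior P(r = 1 | data) = 2/3, P(r = 2 | data) = 1/3, P(r = 4 | data) = 0.
So P(blue next | data) = Σ P(blue next | H) P(H | data) = (1)(2/3) + (0)(1/3) = 2/3.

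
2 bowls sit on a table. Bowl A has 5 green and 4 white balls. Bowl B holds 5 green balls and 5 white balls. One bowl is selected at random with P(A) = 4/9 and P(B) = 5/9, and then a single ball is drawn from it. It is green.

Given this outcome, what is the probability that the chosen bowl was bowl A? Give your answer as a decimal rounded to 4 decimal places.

For each hypothesis, P(data | H) works out to: P(data | bowl A) = (5/9) = 5/9; P(data | bowl B) = (5/10) = 1/2.
The prior-weighted likelihoods are 4/9 · 5/9 = 20/81, 5/9 · 1/2 = 5/18; these sum to 85/162.
So P(bowl A | data) = (20/81) / (85/162) = 8/17.

0.4706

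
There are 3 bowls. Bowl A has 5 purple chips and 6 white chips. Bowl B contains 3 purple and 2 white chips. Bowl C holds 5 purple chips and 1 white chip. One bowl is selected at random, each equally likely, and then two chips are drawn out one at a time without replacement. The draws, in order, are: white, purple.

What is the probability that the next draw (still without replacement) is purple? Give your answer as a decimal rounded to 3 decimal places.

Compute the likelihood of the observed sequence for each case: P(data | bowl A) = (6/11)(5/10) = 3/11; P(data | bowl B) = (2/5)(3/4) = 3/10; P(data | bowl C) = (1/6)(5/5) = 1/6.
Weighting by the prior gives 1/3 · 3/11 = 1/11, 1/3 · 3/10 = 1/10, 1/3 · 1/6 = 1/18; with total 122/495.
Normalising, the posterior is P(bowl A | data) = 45/122, P(bowl B | data) = 99/244, P(bowl C | data) = 55/244.
The predictive probability is P(purple next | data) = (4/9)(45/122) + (2/3)(99/244) + (1)(55/244) = 161/244.

0.660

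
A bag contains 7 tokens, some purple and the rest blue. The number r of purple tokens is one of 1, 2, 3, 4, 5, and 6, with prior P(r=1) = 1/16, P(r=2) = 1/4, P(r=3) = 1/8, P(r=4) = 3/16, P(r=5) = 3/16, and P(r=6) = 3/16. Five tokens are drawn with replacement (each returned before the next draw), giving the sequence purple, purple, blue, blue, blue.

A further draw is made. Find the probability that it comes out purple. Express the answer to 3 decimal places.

The likelihood of the observed sequence under each hypothesis: P(data | r = 1) = (1/7)(1/7)(6/7)(6/7)(6/7) = 0.012852; P(data | r = 2) = (2/7)(2/7)(5/7)(5/7)(5/7) = 0.02975; P(data | r = 3) = (3/7)(3/7)(4/7)(4/7)(4/7) = 0.034271; P(data | r = 4) = (4/7)(4/7)(3/7)(3/7)(3/7) = 0.025704; P(data | r = 5) = (5/7)(5/7)(2/7)(2/7)(2/7) = 0.0119; P(data | r = 6) = (6/7)(6/7)(1/7)(1/7)(1/7) = 0.002142.
Weighting by the prior gives 1/16 · 0.012852 = 0.00080324, 1/4 · 0.02975 = 0.0074374, 1/8 · 0.034271 = 0.0042839, 3/16 · 0.025704 = 0.0048194, 3/16 · 0.0119 = 0.0022312, 3/16 · 0.002142 = 0.00040162; these sum to 0.019977.
Normalising, the posterior is P(r = 1 | data) = 0.040208, P(r = 2 | data) = 0.3723, P(r = 3 | data) = 0.21445, P(r = 4 | data) = 0.24125, P(r = 5 | data) = 0.11169, P(r = 6 | data) = 0.020104.
The predictive probability is P(purple next | data) = (1/7)(0.040208) + (2/7)(0.3723) + (3/7)(0.21445) + (4/7)(0.24125) + (5/7)(0.11169) + (6/7)(0.020104) = 0.43889.

0.439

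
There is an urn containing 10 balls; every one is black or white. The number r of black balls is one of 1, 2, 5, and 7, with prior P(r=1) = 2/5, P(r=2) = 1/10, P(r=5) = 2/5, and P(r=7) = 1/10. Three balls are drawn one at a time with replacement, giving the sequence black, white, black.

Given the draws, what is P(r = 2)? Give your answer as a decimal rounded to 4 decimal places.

0.0448

For each hypothesis, P(data | H) works out to: P(data | r = 1) = (1/10)(9/10)(1/10) = 0.009; P(data | r = 2) = (2/10)(8/10)(2/10) = 0.032; P(data | r = 5) = (5/10)(5/10)(5/10) = 0.125; P(data | r = 7) = (7/10)(3/10)(7/10) = 0.147.
Multiplying each by its prior: 2/5 · 0.009 = 0.0036, 1/10 · 0.032 = 0.0032, 2/5 · 0.125 = 0.05, 1/10 · 0.147 = 0.0147; summing to 0.0715.
Hence P(r = 2 | data) = (0.0032) / (0.0715) = 0.044755.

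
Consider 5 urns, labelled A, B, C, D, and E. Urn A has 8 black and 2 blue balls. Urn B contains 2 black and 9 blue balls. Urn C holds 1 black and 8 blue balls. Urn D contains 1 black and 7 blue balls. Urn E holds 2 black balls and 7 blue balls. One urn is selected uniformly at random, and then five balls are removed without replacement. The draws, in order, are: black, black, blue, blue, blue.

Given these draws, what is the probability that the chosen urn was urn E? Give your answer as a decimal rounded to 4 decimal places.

0.6044

The likelihood of the observed sequence under each hypothesis: P(data | urn A) = (8/10)(7/9)(2/8)(1/7)(0/6) = 0; P(data | urn B) = (2/11)(1/10)(9/9)(8/8)(7/7) = 0.018182; P(data | urn C) = (1/9)(0/8) = 0; P(data | urn D) = (1/8)(0/7) = 0; P(data | urn E) = (2/9)(1/8)(7/7)(6/6)(5/5) = 0.027778.
Weighting by the prior gives 1/5 · 0 = 0, 1/5 · 0.018182 = 0.0036364, 1/5 · 0 = 0, 1/5 · 0 = 0, 1/5 · 0.027778 = 0.0055556; these sum to 0.0091919.
Therefore the posterior P(urn E | data) = (0.0055556) / (0.0091919) = 0.6044.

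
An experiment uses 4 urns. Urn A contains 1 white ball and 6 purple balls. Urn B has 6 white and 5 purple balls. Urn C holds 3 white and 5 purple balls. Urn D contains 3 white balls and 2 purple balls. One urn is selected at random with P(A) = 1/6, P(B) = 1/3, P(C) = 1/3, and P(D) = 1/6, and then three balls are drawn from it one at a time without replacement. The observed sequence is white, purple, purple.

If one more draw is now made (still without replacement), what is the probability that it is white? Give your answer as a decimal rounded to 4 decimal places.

Under each hypothesis, the probability of the observed sequence is: P(data | urn A) = (1/7)(6/6)(5/5) = 1/7; P(data | urn B) = (6/11)(5/10)(4/9) = 4/33; P(data | urn C) = (3/8)(5/7)(4/6) = 5/28; P(data | urn D) = (3/5)(2/4)(1/3) = 1/10.
Multiplying each by its prior: 1/6 · 1/7 = 1/42, 1/3 · 4/33 = 4/99, 1/3 · 5/28 = 5/84, 1/6 · 1/10 = 1/60; summing to 139/990.
Dividing through by the total gives posterior P(urn A | data) = 0.16958, P(urn B | data) = 0.28777, P(urn C | data) = 0.42395, P(urn D | data) = 0.11871.
Averaging over the posterior, P(white next | data) = (0)(0.16958) + (5/8)(0.28777) + (2/5)(0.42395) + (1)(0.11871) = 0.46814.

0.4681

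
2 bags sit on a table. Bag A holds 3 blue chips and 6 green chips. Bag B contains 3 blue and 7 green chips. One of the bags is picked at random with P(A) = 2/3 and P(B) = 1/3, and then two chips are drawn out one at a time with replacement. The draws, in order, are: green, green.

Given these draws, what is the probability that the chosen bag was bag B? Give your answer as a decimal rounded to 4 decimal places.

Compute the likelihood of the observed sequence for each case: P(data | bag A) = (6/9)(6/9) = 0.44444; P(data | bag B) = (7/10)(7/10) = 0.49.
Weighting by the prior gives 2/3 · 0.44444 = 0.2963, 1/3 · 0.49 = 0.16333; with total 0.45963.
Therefore the posterior P(bag B | data) = (0.16333) / (0.45963) = 0.35536.

0.3554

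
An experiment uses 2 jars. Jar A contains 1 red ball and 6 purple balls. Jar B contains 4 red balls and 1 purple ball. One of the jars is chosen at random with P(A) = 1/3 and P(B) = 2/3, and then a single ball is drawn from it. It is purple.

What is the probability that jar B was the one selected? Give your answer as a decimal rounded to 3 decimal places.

0.318

Under each hypothesis, the probability of this draw is: P(data | jar A) = (6/7) = 6/7; P(data | jar B) = (1/5) = 1/5.
Multiplying each by its prior: 1/3 · 6/7 = 2/7, 2/3 · 1/5 = 2/15; with total 44/105.
Hence P(jar B | data) = (2/15) / (44/105) = 7/22.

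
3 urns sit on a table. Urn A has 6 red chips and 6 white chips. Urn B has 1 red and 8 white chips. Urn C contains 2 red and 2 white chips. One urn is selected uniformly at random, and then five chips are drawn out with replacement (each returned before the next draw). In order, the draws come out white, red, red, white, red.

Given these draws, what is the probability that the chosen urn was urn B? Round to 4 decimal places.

0.0170

The likelihood of the observed sequence under each hypothesis: P(data | urn A) = (6/12)(6/12)(6/12)(6/12)(6/12) = 0.03125; P(data | urn B) = (8/9)(1/9)(1/9)(8/9)(1/9) = 0.0010838; P(data | urn C) = (2/4)(2/4)(2/4)(2/4)(2/4) = 0.03125.
The prior-weighted likelihoods are 1/3 · 0.03125 = 0.010417, 1/3 · 0.0010838 = 0.00036128, 1/3 · 0.03125 = 0.010417; these sum to 0.021195.
Hence P(urn B | data) = (0.00036128) / (0.021195) = 0.017046.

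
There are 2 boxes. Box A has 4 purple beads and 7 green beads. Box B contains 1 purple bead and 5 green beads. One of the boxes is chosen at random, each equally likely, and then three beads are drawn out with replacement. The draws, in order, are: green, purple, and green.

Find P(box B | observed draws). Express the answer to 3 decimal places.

The likelihood of the observed sequence under each hypothesis: P(data | box A) = (7/11)(4/11)(7/11) = 0.14726; P(data | box B) = (5/6)(1/6)(5/6) = 0.11574.
The prior-weighted likelihoods are 1/2 · 0.14726 = 0.073629, 1/2 · 0.11574 = 0.05787; with total 0.1315.
So P(box B | data) = (0.05787) / (0.1315) = 0.44008.

0.440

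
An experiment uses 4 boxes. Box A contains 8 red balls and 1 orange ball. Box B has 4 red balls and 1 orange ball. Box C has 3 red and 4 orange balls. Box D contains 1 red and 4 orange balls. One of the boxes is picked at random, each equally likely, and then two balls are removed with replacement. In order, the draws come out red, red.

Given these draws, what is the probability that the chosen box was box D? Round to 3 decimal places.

Compute the likelihood of the observed sequence for each case: P(data | box A) = (8/9)(8/9) = 0.79012; P(data | box B) = (4/5)(4/5) = 0.64; P(data | box C) = (3/7)(3/7) = 0.18367; P(data | box D) = (1/5)(1/5) = 0.04.
The prior-weighted likelihoods are 1/4 · 0.79012 = 0.19753, 1/4 · 0.64 = 0.16, 1/4 · 0.18367 = 0.045918, 1/4 · 0.04 = 0.01; these sum to 0.41345.
Hence P(box D | data) = (0.01) / (0.41345) = 0.024187.

0.024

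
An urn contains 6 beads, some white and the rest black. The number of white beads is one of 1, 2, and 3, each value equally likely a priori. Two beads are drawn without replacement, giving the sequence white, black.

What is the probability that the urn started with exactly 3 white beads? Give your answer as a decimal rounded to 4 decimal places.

Compute the likelihood of the observed sequence for each case: P(data | r = 1) = (1/6)(5/5) = 1/6; P(data | r = 2) = (2/6)(4/5) = 4/15; P(data | r = 3) = (3/6)(3/5) = 3/10.
Multiplying each by its prior: 1/3 · 1/6 = 1/18, 1/3 · 4/15 = 4/45, 1/3 · 3/10 = 1/10; summing to 11/45.
Hence P(r = 3 | data) = (1/10) / (11/45) = 9/22.

0.4091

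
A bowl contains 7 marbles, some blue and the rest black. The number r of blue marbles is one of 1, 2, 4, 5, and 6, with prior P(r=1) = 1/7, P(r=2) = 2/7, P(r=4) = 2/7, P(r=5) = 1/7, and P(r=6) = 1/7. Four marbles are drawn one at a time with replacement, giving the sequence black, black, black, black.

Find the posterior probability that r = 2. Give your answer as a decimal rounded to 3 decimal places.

For each hypothesis, P(data | H) works out to: P(data | r = 1) = (6/7)(6/7)(6/7)(6/7) = 0.53978; P(data | r = 2) = (5/7)(5/7)(5/7)(5/7) = 0.26031; P(data | r = 4) = (3/7)(3/7)(3/7)(3/7) = 0.033736; P(data | r = 5) = (2/7)(2/7)(2/7)(2/7) = 0.0066639; P(data | r = 6) = (1/7)(1/7)(1/7)(1/7) = 0.00041649.
The prior-weighted likelihoods are 1/7 · 0.53978 = 0.077111, 2/7 · 0.26031 = 0.074374, 2/7 · 0.033736 = 0.0096388, 1/7 · 0.0066639 = 0.00095198, 1/7 · 0.00041649 = 5.9499e-05; summing to 0.16213.
Therefore the posterior P(r = 2 | data) = (0.074374) / (0.16213) = 0.45872.

0.459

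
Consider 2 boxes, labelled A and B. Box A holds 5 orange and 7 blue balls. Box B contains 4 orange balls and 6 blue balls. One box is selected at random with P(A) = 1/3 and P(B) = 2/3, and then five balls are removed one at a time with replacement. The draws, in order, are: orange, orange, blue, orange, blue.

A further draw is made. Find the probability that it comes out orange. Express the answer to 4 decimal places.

Under each hypothesis, the probability of the observed sequence is: P(data | box A) = (5/12)(5/12)(7/12)(5/12)(7/12) = 0.024615; P(data | box B) = (4/10)(4/10)(6/10)(4/10)(6/10) = 0.02304.
The prior-weighted likelihoods are 1/3 · 0.024615 = 0.008205, 2/3 · 0.02304 = 0.01536; summing to 0.023565.
Normalising, the posterior is P(box A | data) = 0.34819, P(box B | data) = 0.65181.
So P(orange next | data) = Σ P(orange next | H) P(H | data) = (5/12)(0.34819) + (2/5)(0.65181) = 0.4058.

0.4058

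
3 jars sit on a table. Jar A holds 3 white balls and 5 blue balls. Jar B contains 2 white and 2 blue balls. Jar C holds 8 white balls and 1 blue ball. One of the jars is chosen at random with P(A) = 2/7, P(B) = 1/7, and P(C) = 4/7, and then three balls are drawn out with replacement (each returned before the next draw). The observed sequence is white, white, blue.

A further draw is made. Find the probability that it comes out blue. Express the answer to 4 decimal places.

0.3242

For each hypothesis, P(data | H) works out to: P(data | jar A) = (3/8)(3/8)(5/8) = 0.087891; P(data | jar B) = (2/4)(2/4)(2/4) = 0.125; P(data | jar C) = (8/9)(8/9)(1/9) = 0.087791.
Multiplying each by its prior: 2/7 · 0.087891 = 0.025112, 1/7 · 0.125 = 0.017857, 4/7 · 0.087791 = 0.050167; these sum to 0.093135.
The posterior is then P(jar A | data) = 0.26962, P(jar B | data) = 0.19173, P(jar C | data) = 0.53864.
Averaging over the posterior, P(blue next | data) = (5/8)(0.26962) + (1/2)(0.19173) + (1/9)(0.53864) = 0.32423.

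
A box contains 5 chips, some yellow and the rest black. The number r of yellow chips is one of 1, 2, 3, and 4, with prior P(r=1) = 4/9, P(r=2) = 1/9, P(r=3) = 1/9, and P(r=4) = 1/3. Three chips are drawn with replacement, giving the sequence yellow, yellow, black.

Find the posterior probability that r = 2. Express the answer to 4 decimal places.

For each hypothesis, P(data | H) works out to: P(data | r = 1) = (1/5)(1/5)(4/5) = 0.032; P(data | r = 2) = (2/5)(2/5)(3/5) = 0.096; P(data | r = 3) = (3/5)(3/5)(2/5) = 0.144; P(data | r = 4) = (4/5)(4/5)(1/5) = 0.128.
The prior-weighted likelihoods are 4/9 · 0.032 = 0.014222, 1/9 · 0.096 = 0.010667, 1/9 · 0.144 = 0.016, 1/3 · 0.128 = 0.042667; summing to 0.083556.
Therefore the posterior P(r = 2 | data) = (0.010667) / (0.083556) = 0.12766.

0.1277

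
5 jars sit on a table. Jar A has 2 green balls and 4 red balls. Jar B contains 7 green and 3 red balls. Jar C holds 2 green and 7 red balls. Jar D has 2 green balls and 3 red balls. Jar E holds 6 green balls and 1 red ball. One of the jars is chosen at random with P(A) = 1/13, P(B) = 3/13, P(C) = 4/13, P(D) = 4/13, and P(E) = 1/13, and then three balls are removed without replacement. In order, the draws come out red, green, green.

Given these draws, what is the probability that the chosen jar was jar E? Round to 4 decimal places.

Under each hypothesis, the probability of the observed sequence is: P(data | jar A) = (4/6)(2/5)(1/4) = 0.066667; P(data | jar B) = (3/10)(7/9)(6/8) = 0.175; P(data | jar C) = (7/9)(2/8)(1/7) = 0.027778; P(data | jar D) = (3/5)(2/4)(1/3) = 0.1; P(data | jar E) = (1/7)(6/6)(5/5) = 0.14286.
The prior-weighted likelihoods are 1/13 · 0.066667 = 0.0051282, 3/13 · 0.175 = 0.040385, 4/13 · 0.027778 = 0.008547, 4/13 · 0.1 = 0.030769, 1/13 · 0.14286 = 0.010989; summing to 0.095818.
Hence P(jar E | data) = (0.010989) / (0.095818) = 0.11469.

0.1147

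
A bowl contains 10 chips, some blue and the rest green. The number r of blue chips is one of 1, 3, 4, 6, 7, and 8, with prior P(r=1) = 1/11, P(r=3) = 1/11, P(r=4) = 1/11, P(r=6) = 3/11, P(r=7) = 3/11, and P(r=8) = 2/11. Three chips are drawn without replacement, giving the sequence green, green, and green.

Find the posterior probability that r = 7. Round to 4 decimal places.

The likelihood of the observed sequence under each hypothesis: P(data | r = 1) = (9/10)(8/9)(7/8) = 7/10; P(data | r = 3) = (7/10)(6/9)(5/8) = 7/24; P(data | r = 4) = (6/10)(5/9)(4/8) = 1/6; P(data | r = 6) = (4/10)(3/9)(2/8) = 1/30; P(data | r = 7) = (3/10)(2/9)(1/8) = 1/120; P(data | r = 8) = (2/10)(1/9)(0/8) = 0.
The prior-weighted likelihoods are 1/11 · 7/10 = 7/110, 1/11 · 7/24 = 7/264, 1/11 · 1/6 = 1/66, 3/11 · 1/30 = 1/110, 3/11 · 1/120 = 1/440, 2/11 · 0 = 0; summing to 7/60.
Therefore the posterior P(r = 7 | data) = (1/440) / (7/60) = 3/154.

0.0195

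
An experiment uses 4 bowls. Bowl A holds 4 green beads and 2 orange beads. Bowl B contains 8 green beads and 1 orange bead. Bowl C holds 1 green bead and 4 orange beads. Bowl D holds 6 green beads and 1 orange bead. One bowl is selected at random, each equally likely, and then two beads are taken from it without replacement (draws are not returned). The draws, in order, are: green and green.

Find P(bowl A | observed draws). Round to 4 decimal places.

0.2114

For each hypothesis, P(data | H) works out to: P(data | bowl A) = (4/6)(3/5) = 2/5; P(data | bowl B) = (8/9)(7/8) = 7/9; P(data | bowl C) = (1/5)(0/4) = 0; P(data | bowl D) = (6/7)(5/6) = 5/7.
Multiplying each by its prior: 1/4 · 2/5 = 1/10, 1/4 · 7/9 = 7/36, 1/4 · 0 = 0, 1/4 · 5/7 = 5/28; these sum to 149/315.
So P(bowl A | data) = (1/10) / (149/315) = 63/298.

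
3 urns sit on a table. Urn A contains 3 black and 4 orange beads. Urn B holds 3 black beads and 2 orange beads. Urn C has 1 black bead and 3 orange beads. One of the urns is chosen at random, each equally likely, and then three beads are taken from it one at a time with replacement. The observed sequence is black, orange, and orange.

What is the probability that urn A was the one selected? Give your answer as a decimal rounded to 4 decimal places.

0.3716

The likelihood of the observed sequence under each hypothesis: P(data | urn A) = (3/7)(4/7)(4/7) = 0.13994; P(data | urn B) = (3/5)(2/5)(2/5) = 0.096; P(data | urn C) = (1/4)(3/4)(3/4) = 0.14062.
The prior-weighted likelihoods are 1/3 · 0.13994 = 0.046647, 1/3 · 0.096 = 0.032, 1/3 · 0.14062 = 0.046875; with total 0.12552.
Therefore the posterior P(urn A | data) = (0.046647) / (0.12552) = 0.37163.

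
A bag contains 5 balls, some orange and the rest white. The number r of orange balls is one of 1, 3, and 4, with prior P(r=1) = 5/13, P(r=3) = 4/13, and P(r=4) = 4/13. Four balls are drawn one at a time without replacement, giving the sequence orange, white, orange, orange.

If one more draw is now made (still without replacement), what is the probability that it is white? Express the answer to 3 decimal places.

Compute the likelihood of the observed sequence for each case: P(data | r = 1) = (1/5)(4/4)(0/3) = 0; P(data | r = 3) = (3/5)(2/4)(2/3)(1/2) = 1/10; P(data | r = 4) = (4/5)(1/4)(3/3)(2/2) = 1/5.
The prior-weighted likelihoods are 5/13 · 0 = 0, 4/13 · 1/10 = 2/65, 4/13 · 1/5 = 4/65; summing to 6/65.
Dividing through by the total gives posterior P(r = 1 | data) = 0, P(r = 3 | data) = 1/3, P(r = 4 | data) = 2/3.
The predictive probability is P(white next | data) = (1)(1/3) + (0)(2/3) = 1/3.

0.333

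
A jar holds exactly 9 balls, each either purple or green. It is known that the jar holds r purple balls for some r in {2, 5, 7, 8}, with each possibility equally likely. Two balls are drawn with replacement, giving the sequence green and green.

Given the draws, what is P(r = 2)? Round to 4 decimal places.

0.7000

Under each hypothesis, the probability of the observed sequence is: P(data | r = 2) = (7/9)(7/9) = 49/81; P(data | r = 5) = (4/9)(4/9) = 16/81; P(data | r = 7) = (2/9)(2/9) = 4/81; P(data | r = 8) = (1/9)(1/9) = 1/81.
Weighting by the prior gives 1/4 · 49/81 = 49/324, 1/4 · 16/81 = 4/81, 1/4 · 4/81 = 1/81, 1/4 · 1/81 = 1/324; with total 35/162.
Therefore the posterior P(r = 2 | data) = (49/324) / (35/162) = 7/10.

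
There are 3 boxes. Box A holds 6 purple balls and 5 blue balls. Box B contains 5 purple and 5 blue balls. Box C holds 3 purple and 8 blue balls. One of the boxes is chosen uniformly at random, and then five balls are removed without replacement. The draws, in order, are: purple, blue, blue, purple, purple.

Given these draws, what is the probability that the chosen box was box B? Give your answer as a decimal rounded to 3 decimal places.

The likelihood of the observed sequence under each hypothesis: P(data | box A) = (6/11)(5/10)(4/9)(5/8)(4/7) = 0.04329; P(data | box B) = (5/10)(5/9)(4/8)(4/7)(3/6) = 0.039683; P(data | box C) = (3/11)(8/10)(7/9)(2/8)(1/7) = 0.0060606.
Weighting by the prior gives 1/3 · 0.04329 = 0.01443, 1/3 · 0.039683 = 0.013228, 1/3 · 0.0060606 = 0.0020202; with total 0.029678.
Hence P(box B | data) = (0.013228) / (0.029678) = 0.44571.

0.446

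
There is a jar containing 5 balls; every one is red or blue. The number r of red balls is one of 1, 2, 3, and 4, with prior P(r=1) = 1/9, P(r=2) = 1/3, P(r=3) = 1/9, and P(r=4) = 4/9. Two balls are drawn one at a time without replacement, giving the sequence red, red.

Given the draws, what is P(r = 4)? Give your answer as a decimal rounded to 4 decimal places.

0.8000

For each hypothesis, P(data | H) works out to: P(data | r = 1) = (1/5)(0/4) = 0; P(data | r = 2) = (2/5)(1/4) = 1/10; P(data | r = 3) = (3/5)(2/4) = 3/10; P(data | r = 4) = (4/5)(3/4) = 3/5.
Weighting by the prior gives 1/9 · 0 = 0, 1/3 · 1/10 = 1/30, 1/9 · 3/10 = 1/30, 4/9 · 3/5 = 4/15; summing to 1/3.
Hence P(r = 4 | data) = (4/15) / (1/3) = 4/5.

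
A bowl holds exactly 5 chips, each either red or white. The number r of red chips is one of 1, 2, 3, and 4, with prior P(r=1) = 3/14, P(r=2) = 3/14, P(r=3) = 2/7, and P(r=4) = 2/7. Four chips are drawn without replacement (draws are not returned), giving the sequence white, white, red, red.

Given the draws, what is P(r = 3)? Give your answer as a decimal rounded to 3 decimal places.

Compute the likelihood of the observed sequence for each case: P(data | r = 1) = (4/5)(3/4)(1/3)(0/2) = 0; P(data | r = 2) = (3/5)(2/4)(2/3)(1/2) = 1/10; P(data | r = 3) = (2/5)(1/4)(3/3)(2/2) = 1/10; P(data | r = 4) = (1/5)(0/4) = 0.
The prior-weighted likelihoods are 3/14 · 0 = 0, 3/14 · 1/10 = 3/140, 2/7 · 1/10 = 1/35, 2/7 · 0 = 0; summing to 1/20.
Therefore the posterior P(r = 3 | data) = (1/35) / (1/20) = 4/7.

0.571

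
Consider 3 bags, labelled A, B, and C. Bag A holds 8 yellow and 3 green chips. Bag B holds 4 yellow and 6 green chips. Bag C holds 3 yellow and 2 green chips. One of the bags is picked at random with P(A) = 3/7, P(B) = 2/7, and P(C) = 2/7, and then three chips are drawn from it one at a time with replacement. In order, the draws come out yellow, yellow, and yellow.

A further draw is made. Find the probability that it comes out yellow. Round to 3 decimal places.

Under each hypothesis, the probability of the observed sequence is: P(data | bag A) = (8/11)(8/11)(8/11) = 0.38467; P(data | bag B) = (4/10)(4/10)(4/10) = 0.064; P(data | bag C) = (3/5)(3/5)(3/5) = 0.216.
The prior-weighted likelihoods are 3/7 · 0.38467 = 0.16486, 2/7 · 0.064 = 0.018286, 2/7 · 0.216 = 0.061714; these sum to 0.24486.
The posterior is then P(bag A | data) = 0.67328, P(bag B | data) = 0.074678, P(bag C | data) = 0.25204.
So P(yellow next | data) = Σ P(yellow next | H) P(H | data) = (8/11)(0.67328) + (2/5)(0.074678) + (3/5)(0.25204) = 0.67075.

0.671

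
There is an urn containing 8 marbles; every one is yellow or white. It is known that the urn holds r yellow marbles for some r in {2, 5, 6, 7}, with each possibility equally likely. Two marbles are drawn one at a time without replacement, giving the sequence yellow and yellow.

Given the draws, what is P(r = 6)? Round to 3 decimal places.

For each hypothesis, P(data | H) works out to: P(data | r = 2) = (2/8)(1/7) = 1/28; P(data | r = 5) = (5/8)(4/7) = 5/14; P(data | r = 6) = (6/8)(5/7) = 15/28; P(data | r = 7) = (7/8)(6/7) = 3/4.
The prior-weighted likelihoods are 1/4 · 1/28 = 1/112, 1/4 · 5/14 = 5/56, 1/4 · 15/28 = 15/112, 1/4 · 3/4 = 3/16; summing to 47/112.
So P(r = 6 | data) = (15/112) / (47/112) = 15/47.

0.319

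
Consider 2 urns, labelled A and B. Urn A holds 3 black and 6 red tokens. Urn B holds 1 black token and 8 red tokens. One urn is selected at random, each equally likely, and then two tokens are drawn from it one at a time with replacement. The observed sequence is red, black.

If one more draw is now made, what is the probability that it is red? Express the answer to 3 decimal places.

The likelihood of the observed sequence under each hypothesis: P(data | urn A) = (6/9)(3/9) = 2/9; P(data | urn B) = (8/9)(1/9) = 8/81.
The prior-weighted likelihoods are 1/2 · 2/9 = 1/9, 1/2 · 8/81 = 4/81; summing to 13/81.
Dividing through by the total gives posterior P(urn A | data) = 9/13, P(urn B | data) = 4/13.
The predictive probability is P(red next | data) = (2/3)(9/13) + (8/9)(4/13) = 86/117.

0.735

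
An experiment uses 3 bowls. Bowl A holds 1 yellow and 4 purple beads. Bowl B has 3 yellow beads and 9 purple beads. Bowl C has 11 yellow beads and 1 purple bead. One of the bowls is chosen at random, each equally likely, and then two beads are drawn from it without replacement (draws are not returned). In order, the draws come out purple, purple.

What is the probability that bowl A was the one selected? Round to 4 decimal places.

0.5238

Compute the likelihood of the observed sequence for each case: P(data | bowl A) = (4/5)(3/4) = 3/5; P(data | bowl B) = (9/12)(8/11) = 6/11; P(data | bowl C) = (1/12)(0/11) = 0.
Weighting by the prior gives 1/3 · 3/5 = 1/5, 1/3 · 6/11 = 2/11, 1/3 · 0 = 0; summing to 21/55.
Hence P(bowl A | data) = (1/5) / (21/55) = 11/21.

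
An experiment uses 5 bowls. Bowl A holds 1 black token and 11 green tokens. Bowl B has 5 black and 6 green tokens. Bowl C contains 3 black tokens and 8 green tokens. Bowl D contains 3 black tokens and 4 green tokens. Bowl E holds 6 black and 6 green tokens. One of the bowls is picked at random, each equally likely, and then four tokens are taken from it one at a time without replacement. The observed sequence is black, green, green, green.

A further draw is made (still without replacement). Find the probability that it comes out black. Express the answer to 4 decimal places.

0.4037

Under each hypothesis, the probability of the observed sequence is: P(data | bowl A) = (1/12)(11/11)(10/10)(9/9) = 0.083333; P(data | bowl B) = (5/11)(6/10)(5/9)(4/8) = 0.075758; P(data | bowl C) = (3/11)(8/10)(7/9)(6/8) = 0.12727; P(data | bowl D) = (3/7)(4/6)(3/5)(2/4) = 0.085714; P(data | bowl E) = (6/12)(6/11)(5/10)(4/9) = 0.060606.
Weighting by the prior gives 1/5 · 0.083333 = 0.016667, 1/5 · 0.075758 = 0.015152, 1/5 · 0.12727 = 0.025455, 1/5 · 0.085714 = 0.017143, 1/5 · 0.060606 = 0.012121; summing to 0.086537.
Normalising, the posterior is P(bowl A | data) = 0.1926, P(bowl B | data) = 0.17509, P(bowl C | data) = 0.29415, P(bowl D | data) = 0.1981, P(bowl E | data) = 0.14007.
So P(black next | data) = Σ P(black next | H) P(H | data) = (0)(0.1926) + (4/7)(0.17509) + (2/7)(0.29415) + (2/3)(0.1981) + (5/8)(0.14007) = 0.4037.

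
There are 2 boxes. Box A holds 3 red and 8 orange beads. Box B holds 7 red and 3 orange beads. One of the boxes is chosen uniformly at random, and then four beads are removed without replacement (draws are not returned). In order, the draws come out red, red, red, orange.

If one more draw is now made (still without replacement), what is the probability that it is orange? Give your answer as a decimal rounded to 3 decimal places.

The likelihood of the observed sequence under each hypothesis: P(data | box A) = (3/11)(2/10)(1/9)(8/8) = 0.0060606; P(data | box B) = (7/10)(6/9)(5/8)(3/7) = 0.125.
The prior-weighted likelihoods are 1/2 · 0.0060606 = 0.0030303, 1/2 · 0.125 = 0.0625; these sum to 0.06553.
The posterior is then P(box A | data) = 0.046243, P(box B | data) = 0.95376.
The predictive probability is P(orange next | data) = (1)(0.046243) + (1/3)(0.95376) = 0.36416.

0.364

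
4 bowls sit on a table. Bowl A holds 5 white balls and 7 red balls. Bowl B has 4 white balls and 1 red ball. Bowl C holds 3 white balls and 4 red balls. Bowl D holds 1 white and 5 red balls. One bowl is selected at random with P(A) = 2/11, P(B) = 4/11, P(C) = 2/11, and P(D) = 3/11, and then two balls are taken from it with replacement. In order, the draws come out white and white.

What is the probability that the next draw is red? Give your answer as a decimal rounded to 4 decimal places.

0.2960

The likelihood of the observed sequence under each hypothesis: P(data | bowl A) = (5/12)(5/12) = 0.17361; P(data | bowl B) = (4/5)(4/5) = 0.64; P(data | bowl C) = (3/7)(3/7) = 0.18367; P(data | bowl D) = (1/6)(1/6) = 0.027778.
Weighting by the prior gives 2/11 · 0.17361 = 0.031566, 4/11 · 0.64 = 0.23273, 2/11 · 0.18367 = 0.033395, 3/11 · 0.027778 = 0.0075758; with total 0.30526.
The posterior is then P(bowl A | data) = 0.1034, P(bowl B | data) = 0.76238, P(bowl C | data) = 0.1094, P(bowl D | data) = 0.024817.
So P(red next | data) = Σ P(red next | H) P(H | data) = (7/12)(0.1034) + (1/5)(0.76238) + (4/7)(0.1094) + (5/6)(0.024817) = 0.29599.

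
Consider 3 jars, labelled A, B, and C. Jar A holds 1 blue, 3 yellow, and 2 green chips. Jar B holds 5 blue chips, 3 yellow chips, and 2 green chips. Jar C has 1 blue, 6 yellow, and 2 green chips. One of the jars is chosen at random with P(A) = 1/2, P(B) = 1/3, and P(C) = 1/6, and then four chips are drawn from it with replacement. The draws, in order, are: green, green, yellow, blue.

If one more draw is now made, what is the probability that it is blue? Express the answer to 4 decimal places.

0.2541

Under each hypothesis, the probability of the observed sequence is: P(data | jar A) = (2/6)(2/6)(3/6)(1/6) = 0.0092593; P(data | jar B) = (2/10)(2/10)(3/10)(5/10) = 0.006; P(data | jar C) = (2/9)(2/9)(6/9)(1/9) = 0.003658.
The prior-weighted likelihoods are 1/2 · 0.0092593 = 0.0046296, 1/3 · 0.006 = 0.002, 1/6 · 0.003658 = 0.00060966; with total 0.0072393.
Dividing through by the total gives posterior P(jar A | data) = 0.63951, P(jar B | data) = 0.27627, P(jar C | data) = 0.084216.
Averaging over the posterior, P(blue next | data) = (1/6)(0.63951) + (1/2)(0.27627) + (1/9)(0.084216) = 0.25408.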